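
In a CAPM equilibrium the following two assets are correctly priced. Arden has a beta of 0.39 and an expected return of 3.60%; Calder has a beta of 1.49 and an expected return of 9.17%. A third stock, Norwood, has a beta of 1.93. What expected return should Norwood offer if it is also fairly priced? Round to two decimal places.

11.40%

MRP (SML slope) = (9.17% − 3.60%) / (1.49 − 0.39) = 5.57% / 1.10 = 5.0636%
R_f (intercept) = 3.60% − 0.39 × 5.0636% = 1.6252%
E(R_Norwood) = R_f + β × MRP = 1.6252% + 1.93 × 5.0636% = 11.40%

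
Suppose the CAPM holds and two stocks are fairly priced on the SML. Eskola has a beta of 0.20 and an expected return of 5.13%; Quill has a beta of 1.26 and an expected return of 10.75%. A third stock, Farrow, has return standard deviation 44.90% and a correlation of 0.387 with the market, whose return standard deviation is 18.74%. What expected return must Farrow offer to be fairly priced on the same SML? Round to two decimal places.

8.99%

MRP = (10.75% − 5.13%) / (1.26 − 0.20) = 5.3019%
R_f = 5.13% − 0.20 × 5.3019% = 4.0696%
β_Farrow = ρ·σ_i/σ_m = 0.387 × 44.90 / 18.74 = 0.9272
E(R_Farrow) = R_f + β × MRP = 4.0696% + 0.9272 × 5.3019% = 8.99%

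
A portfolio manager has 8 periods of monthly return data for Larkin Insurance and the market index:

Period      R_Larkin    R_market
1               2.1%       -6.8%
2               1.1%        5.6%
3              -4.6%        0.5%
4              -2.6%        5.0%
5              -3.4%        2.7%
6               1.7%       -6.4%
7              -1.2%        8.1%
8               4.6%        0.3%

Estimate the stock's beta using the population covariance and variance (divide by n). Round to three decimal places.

-0.238

Mean R_i = (2.1 + 1.1 − 4.6 − 2.6 − 3.4 + 1.7 − 1.2 + 4.6) / 8 = -0.2875%
Mean R_m = (-6.8 + 5.6 + 0.5 + 5.0 + 2.7 − 6.4 + 8.1 + 0.3) / 8 = 1.1250%
Σ(R_i − R̄_i)(R_m − R̄_m) = -49.2325  ⇒  Cov = -49.2325 / 8 = -6.1541
Σ(R_m − R̄_m)² = 206.6750  ⇒  Var(R_m) = 206.6750 / 8 = 25.8344
β = Cov / Var(R_m) = -6.1541 / 25.8344 = -0.2382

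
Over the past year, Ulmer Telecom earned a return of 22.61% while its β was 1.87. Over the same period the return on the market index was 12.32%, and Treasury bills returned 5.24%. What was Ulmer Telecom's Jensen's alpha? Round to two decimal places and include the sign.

+4.13%

Market excess return = 12.32% − 5.24% = 7.08%
CAPM benchmark = R_f + β(R_m − R_f) = 5.24% + 1.87 × 7.08% = 18.4796%
α = actual − benchmark = 22.61% − 18.4796% = +4.13%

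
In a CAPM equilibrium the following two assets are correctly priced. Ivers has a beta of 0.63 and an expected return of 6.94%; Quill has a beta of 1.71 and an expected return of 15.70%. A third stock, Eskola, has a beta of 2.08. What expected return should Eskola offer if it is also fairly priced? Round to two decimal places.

18.70%

MRP (SML slope) = (15.70% − 6.94%) / (1.71 − 0.63) = 8.76% / 1.08 = 8.1111%
R_f (intercept) = 6.94% − 0.63 × 8.1111% = 1.8300%
E(R_Eskola) = R_f + β × MRP = 1.8300% + 2.08 × 8.1111% = 18.70%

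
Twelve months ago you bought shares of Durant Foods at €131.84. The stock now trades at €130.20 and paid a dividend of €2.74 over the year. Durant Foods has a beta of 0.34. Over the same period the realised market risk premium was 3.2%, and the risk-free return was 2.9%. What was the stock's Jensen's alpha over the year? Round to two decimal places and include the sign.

Realised HPR = (P1 + D1 − P0) / P0 = (130.20 + 2.74 − 131.84) / 131.84 = 1.10 / 131.84 = 0.8343%
CAPM required = R_f + β·MRP = 2.9% + 0.34 × 3.2% = 3.9880%
α = realised − required = 0.8343% − 3.9880% = -3.15%

-3.15%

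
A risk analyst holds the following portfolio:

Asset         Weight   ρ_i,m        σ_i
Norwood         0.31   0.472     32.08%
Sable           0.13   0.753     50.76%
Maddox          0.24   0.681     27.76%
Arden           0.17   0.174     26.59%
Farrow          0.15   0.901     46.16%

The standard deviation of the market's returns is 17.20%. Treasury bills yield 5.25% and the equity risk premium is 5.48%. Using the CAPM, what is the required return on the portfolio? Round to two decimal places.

β_Norwood = 0.472 × 32.08% / 17.20% = 0.8803
β_Sable = 0.753 × 50.76% / 17.20% = 2.2222
β_Maddox = 0.681 × 27.76% / 17.20% = 1.0991
β_Arden = 0.174 × 26.59% / 17.20% = 0.2690
β_Farrow = 0.901 × 46.16% / 17.20% = 2.4180
β_P = Σ w_i β_i = 0.31×0.8803 + 0.13×2.2222 + 0.24×1.0991 + 0.17×0.2690 + 0.15×2.4180 = 1.2340
E(R_P) = R_f + β_P × MRP = 5.25% + 1.2340 × 5.48% = 12.01%

12.01%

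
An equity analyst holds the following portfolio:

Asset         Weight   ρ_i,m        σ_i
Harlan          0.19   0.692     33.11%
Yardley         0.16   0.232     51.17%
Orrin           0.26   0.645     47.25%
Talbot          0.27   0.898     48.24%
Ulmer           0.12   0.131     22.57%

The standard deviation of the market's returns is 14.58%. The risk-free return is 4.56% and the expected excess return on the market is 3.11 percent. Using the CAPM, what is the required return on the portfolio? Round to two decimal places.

10.15%

β_Harlan = 0.692 × 33.11% / 14.58% = 1.5715
β_Yardley = 0.232 × 51.17% / 14.58% = 0.8142
β_Orrin = 0.645 × 47.25% / 14.58% = 2.0903
β_Talbot = 0.898 × 48.24% / 14.58% = 2.9712
β_Ulmer = 0.131 × 22.57% / 14.58% = 0.2028
β_P = Σ w_i β_i = 0.19×1.5715 + 0.16×0.8142 + 0.26×2.0903 + 0.27×2.9712 + 0.12×0.2028 = 1.7989
E(R_P) = R_f + β_P × MRP = 4.56% + 1.7989 × 3.11% = 10.15%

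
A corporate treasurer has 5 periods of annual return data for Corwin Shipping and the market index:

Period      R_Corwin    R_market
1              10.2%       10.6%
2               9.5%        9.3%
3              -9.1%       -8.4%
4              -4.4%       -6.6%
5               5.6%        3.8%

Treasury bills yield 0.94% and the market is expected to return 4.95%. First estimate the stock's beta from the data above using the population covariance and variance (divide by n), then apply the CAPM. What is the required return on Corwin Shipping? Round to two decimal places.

4.83%

Mean R_i = (10.2 + 9.5 − 9.1 − 4.4 + 5.6) / 5 = 2.3600%
Mean R_m = (10.6 + 9.3 − 8.4 − 6.6 + 3.8) / 5 = 1.7400%
Σ(R_i − R̄_i)(R_m − R̄_m) = 302.6980  ⇒  Cov = 302.6980 / 5 = 60.5396
Σ(R_m − R̄_m)² = 312.2720  ⇒  Var(R_m) = 312.2720 / 5 = 62.4544
β = Cov / Var(R_m) = 60.5396 / 62.4544 = 0.9693
MRP = 4.95% − 0.94% = 4.01%
E(R) = R_f + β × MRP = 0.94% + 0.9693 × 4.01% = 4.83%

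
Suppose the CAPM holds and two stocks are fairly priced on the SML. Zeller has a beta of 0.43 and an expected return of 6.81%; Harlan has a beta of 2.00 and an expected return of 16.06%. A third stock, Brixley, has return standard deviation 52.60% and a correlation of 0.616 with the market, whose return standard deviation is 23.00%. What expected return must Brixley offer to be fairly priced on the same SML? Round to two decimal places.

12.58%

MRP = (16.06% − 6.81%) / (2.00 − 0.43) = 5.8917%
R_f = 6.81% − 0.43 × 5.8917% = 4.2766%
β_Brixley = ρ·σ_i/σ_m = 0.616 × 52.60 / 23.00 = 1.4088
E(R_Brixley) = R_f + β × MRP = 4.2766% + 1.4088 × 5.8917% = 12.58%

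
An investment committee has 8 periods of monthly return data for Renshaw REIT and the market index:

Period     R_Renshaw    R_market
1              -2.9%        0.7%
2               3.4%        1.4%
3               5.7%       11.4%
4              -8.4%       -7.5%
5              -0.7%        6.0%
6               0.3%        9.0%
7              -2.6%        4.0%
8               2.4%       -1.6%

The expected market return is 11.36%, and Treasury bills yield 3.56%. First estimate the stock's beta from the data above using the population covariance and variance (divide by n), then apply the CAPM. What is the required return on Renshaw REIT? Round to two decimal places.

Mean R_i = (-2.9 + 3.4 + 5.7 − 8.4 − 0.7 + 0.3 − 2.6 + 2.4) / 8 = -0.3500%
Mean R_m = (0.7 + 1.4 + 11.4 − 7.5 + 6.0 + 9.0 + 4.0 − 1.6) / 8 = 2.9250%
Σ(R_i − R̄_i)(R_m − R̄_m) = 123.1600  ⇒  Cov = 123.1600 / 8 = 15.3950
Σ(R_m − R̄_m)² = 255.7750  ⇒  Var(R_m) = 255.7750 / 8 = 31.9719
β = Cov / Var(R_m) = 15.3950 / 31.9719 = 0.4815
MRP = 11.36% − 3.56% = 7.80%
E(R) = R_f + β × MRP = 3.56% + 0.4815 × 7.80% = 7.32%

7.32%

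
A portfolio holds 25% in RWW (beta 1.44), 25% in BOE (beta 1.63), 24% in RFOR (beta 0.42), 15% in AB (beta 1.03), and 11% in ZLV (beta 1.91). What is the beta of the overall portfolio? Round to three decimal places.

β_P = Σ w_i β_i = 0.25×1.44 + 0.25×1.63 + 0.24×0.42 + 0.15×1.03 + 0.11×1.91 = 1.2329

1.233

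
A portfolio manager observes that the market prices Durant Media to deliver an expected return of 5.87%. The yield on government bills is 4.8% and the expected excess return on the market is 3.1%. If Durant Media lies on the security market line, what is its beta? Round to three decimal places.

0.345

β = (E(R) − R_f) / MRP = (5.87% − 4.8%) / 3.1% = 1.07% / 3.1% = 0.345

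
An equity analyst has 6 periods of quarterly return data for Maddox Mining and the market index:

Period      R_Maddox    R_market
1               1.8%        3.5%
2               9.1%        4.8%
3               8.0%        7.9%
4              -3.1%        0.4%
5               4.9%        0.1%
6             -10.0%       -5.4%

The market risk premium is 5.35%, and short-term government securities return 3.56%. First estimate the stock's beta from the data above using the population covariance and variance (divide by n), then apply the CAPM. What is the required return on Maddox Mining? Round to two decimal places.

Mean R_i = (1.8 + 9.1 + 8.0 − 3.1 + 4.9 − 10.0) / 6 = 1.7833%
Mean R_m = (3.5 + 4.8 + 7.9 + 0.4 + 0.1 − 5.4) / 6 = 1.8833%
Σ(R_i − R̄_i)(R_m − R̄_m) = 146.2783  ⇒  Cov = 146.2783 / 6 = 24.3797
Σ(R_m − R̄_m)² = 105.7483  ⇒  Var(R_m) = 105.7483 / 6 = 17.6247
β = Cov / Var(R_m) = 24.3797 / 17.6247 = 1.3833
E(R) = R_f + β × MRP = 3.56% + 1.3833 × 5.35% = 10.96%

10.96%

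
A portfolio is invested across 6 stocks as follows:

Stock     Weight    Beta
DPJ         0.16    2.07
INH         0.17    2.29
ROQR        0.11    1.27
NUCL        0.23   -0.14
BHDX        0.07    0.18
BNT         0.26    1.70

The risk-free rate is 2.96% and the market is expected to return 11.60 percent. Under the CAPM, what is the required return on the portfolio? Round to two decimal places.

14.04%

β_P = Σ w_i β_i = 0.16×2.07 + 0.17×2.29 + 0.11×1.27 + 0.23×-0.14 + 0.07×0.18 + 0.26×1.70 = 1.2826
MRP = 11.60% − 2.96% = 8.64%
E(R_P) = R_f + β_P × MRP = 2.96% + 1.2826 × 8.64% = 14.04%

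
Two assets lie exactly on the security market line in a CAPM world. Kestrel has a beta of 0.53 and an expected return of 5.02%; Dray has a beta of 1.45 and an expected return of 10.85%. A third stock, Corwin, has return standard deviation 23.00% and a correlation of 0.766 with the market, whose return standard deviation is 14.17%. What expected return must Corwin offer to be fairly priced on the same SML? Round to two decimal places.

9.54%

MRP = (10.85% − 5.02%) / (1.45 − 0.53) = 6.3370%
R_f = 5.02% − 0.53 × 6.3370% = 1.6614%
β_Corwin = ρ·σ_i/σ_m = 0.766 × 23.00 / 14.17 = 1.2433
E(R_Corwin) = R_f + β × MRP = 1.6614% + 1.2433 × 6.3370% = 9.54%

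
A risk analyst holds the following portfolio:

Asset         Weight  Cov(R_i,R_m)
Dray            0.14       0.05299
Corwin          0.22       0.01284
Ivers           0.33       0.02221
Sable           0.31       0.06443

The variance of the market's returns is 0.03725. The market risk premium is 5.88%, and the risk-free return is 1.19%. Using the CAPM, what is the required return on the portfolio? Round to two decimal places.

β_Dray = 0.05299 / 0.03725 = 1.4226
β_Corwin = 0.01284 / 0.03725 = 0.3447
β_Ivers = 0.02221 / 0.03725 = 0.5962
β_Sable = 0.06443 / 0.03725 = 1.7297
β_P = Σ w_i β_i = 0.14×1.4226 + 0.22×0.3447 + 0.33×0.5962 + 0.31×1.7297 = 1.0080
E(R_P) = R_f + β_P × MRP = 1.19% + 1.0080 × 5.88% = 7.12%

7.12%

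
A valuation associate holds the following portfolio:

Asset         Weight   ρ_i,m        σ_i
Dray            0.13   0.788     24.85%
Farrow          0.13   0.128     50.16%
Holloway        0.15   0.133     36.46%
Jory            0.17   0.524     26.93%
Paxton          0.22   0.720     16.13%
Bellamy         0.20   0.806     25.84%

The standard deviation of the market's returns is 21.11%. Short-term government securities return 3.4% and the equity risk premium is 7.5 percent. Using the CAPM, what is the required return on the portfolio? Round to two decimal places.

8.10%

β_Dray = 0.788 × 24.85% / 21.11% = 0.9276
β_Farrow = 0.128 × 50.16% / 21.11% = 0.3041
β_Holloway = 0.133 × 36.46% / 21.11% = 0.2297
β_Jory = 0.524 × 26.93% / 21.11% = 0.6685
β_Paxton = 0.720 × 16.13% / 21.11% = 0.5501
β_Bellamy = 0.806 × 25.84% / 21.11% = 0.9866
β_P = Σ w_i β_i = 0.13×0.9276 + 0.13×0.3041 + 0.15×0.2297 + 0.17×0.6685 + 0.22×0.5501 + 0.20×0.9866 = 0.6266
E(R_P) = R_f + β_P × MRP = 3.4% + 0.6266 × 7.5% = 8.10%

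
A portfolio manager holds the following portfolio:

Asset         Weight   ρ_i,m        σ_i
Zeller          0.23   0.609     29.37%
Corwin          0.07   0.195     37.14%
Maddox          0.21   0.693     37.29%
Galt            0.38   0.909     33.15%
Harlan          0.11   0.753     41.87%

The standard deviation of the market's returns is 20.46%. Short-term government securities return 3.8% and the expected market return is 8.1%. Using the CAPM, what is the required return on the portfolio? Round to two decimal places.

9.05%

β_Zeller = 0.609 × 29.37% / 20.46% = 0.8742
β_Corwin = 0.195 × 37.14% / 20.46% = 0.3540
β_Maddox = 0.693 × 37.29% / 20.46% = 1.2630
β_Galt = 0.909 × 33.15% / 20.46% = 1.4728
β_Harlan = 0.753 × 41.87% / 20.46% = 1.5410
β_P = Σ w_i β_i = 0.23×0.8742 + 0.07×0.3540 + 0.21×1.2630 + 0.38×1.4728 + 0.11×1.5410 = 1.2203
MRP = 8.1% − 3.8% = 4.30%
E(R_P) = R_f + β_P × MRP = 3.8% + 1.2203 × 4.3% = 9.05%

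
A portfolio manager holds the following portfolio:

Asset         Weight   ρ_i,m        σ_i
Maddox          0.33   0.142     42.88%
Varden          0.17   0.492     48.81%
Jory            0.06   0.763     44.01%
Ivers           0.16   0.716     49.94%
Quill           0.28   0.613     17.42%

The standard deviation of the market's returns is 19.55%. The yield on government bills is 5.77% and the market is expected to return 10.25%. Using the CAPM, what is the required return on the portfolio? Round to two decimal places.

β_Maddox = 0.142 × 42.88% / 19.55% = 0.3115
β_Varden = 0.492 × 48.81% / 19.55% = 1.2284
β_Jory = 0.763 × 44.01% / 19.55% = 1.7176
β_Ivers = 0.716 × 49.94% / 19.55% = 1.8290
β_Quill = 0.613 × 17.42% / 19.55% = 0.5462
β_P = Σ w_i β_i = 0.33×0.3115 + 0.17×1.2284 + 0.06×1.7176 + 0.16×1.8290 + 0.28×0.5462 = 0.8603
MRP = 10.25% − 5.77% = 4.48%
E(R_P) = R_f + β_P × MRP = 5.77% + 0.8603 × 4.48% = 9.62%

9.62%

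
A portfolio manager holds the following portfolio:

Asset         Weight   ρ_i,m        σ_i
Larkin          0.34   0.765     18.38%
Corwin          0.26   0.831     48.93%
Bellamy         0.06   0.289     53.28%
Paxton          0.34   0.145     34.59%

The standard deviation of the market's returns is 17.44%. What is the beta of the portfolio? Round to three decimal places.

1.031

β_Larkin = 0.765 × 18.38% / 17.44% = 0.8062
β_Corwin = 0.831 × 48.93% / 17.44% = 2.3315
β_Bellamy = 0.289 × 53.28% / 17.44% = 0.8829
β_Paxton = 0.145 × 34.59% / 17.44% = 0.2876
β_P = Σ w_i β_i = 0.34×0.8062 + 0.26×2.3315 + 0.06×0.8829 + 0.34×0.2876 = 1.0311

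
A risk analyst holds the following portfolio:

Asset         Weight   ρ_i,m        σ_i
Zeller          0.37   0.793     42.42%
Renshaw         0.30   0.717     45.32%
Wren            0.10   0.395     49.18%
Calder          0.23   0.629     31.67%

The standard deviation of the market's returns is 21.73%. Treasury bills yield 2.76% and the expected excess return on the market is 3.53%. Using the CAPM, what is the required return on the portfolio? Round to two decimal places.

7.43%

β_Zeller = 0.793 × 42.42% / 21.73% = 1.5480
β_Renshaw = 0.717 × 45.32% / 21.73% = 1.4954
β_Wren = 0.395 × 49.18% / 21.73% = 0.8940
β_Calder = 0.629 × 31.67% / 21.73% = 0.9167
β_P = Σ w_i β_i = 0.37×1.5480 + 0.30×1.4954 + 0.10×0.8940 + 0.23×0.9167 = 1.3216
E(R_P) = R_f + β_P × MRP = 2.76% + 1.3216 × 3.53% = 7.43%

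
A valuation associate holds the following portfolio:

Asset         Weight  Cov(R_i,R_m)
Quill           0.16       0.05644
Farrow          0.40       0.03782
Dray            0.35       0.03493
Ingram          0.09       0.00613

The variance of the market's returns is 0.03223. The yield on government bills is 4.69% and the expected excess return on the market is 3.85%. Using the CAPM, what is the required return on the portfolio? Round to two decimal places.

9.10%

β_Quill = 0.05644 / 0.03223 = 1.7512
β_Farrow = 0.03782 / 0.03223 = 1.1734
β_Dray = 0.03493 / 0.03223 = 1.0838
β_Ingram = 0.00613 / 0.03223 = 0.1902
β_P = Σ w_i β_i = 0.16×1.7512 + 0.40×1.1734 + 0.35×1.0838 + 0.09×0.1902 = 1.1460
E(R_P) = R_f + β_P × MRP = 4.69% + 1.1460 × 3.85% = 9.10%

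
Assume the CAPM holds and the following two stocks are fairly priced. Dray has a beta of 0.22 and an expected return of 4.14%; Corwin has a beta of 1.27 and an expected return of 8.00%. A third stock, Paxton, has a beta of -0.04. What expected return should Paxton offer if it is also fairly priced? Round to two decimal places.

3.18%

MRP (SML slope) = (8.00% − 4.14%) / (1.27 − 0.22) = 3.86% / 1.05 = 3.6762%
R_f (intercept) = 4.14% − 0.22 × 3.6762% = 3.3312%
E(R_Paxton) = R_f + β × MRP = 3.3312% + -0.04 × 3.6762% = 3.18%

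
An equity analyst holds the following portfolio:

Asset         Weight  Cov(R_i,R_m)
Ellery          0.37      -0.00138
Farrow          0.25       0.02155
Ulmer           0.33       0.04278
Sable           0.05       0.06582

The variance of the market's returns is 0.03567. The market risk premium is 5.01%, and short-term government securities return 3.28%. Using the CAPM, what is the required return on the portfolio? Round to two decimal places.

6.41%

β_Ellery = -0.00138 / 0.03567 = -0.0387
β_Farrow = 0.02155 / 0.03567 = 0.6041
β_Ulmer = 0.04278 / 0.03567 = 1.1993
β_Sable = 0.06582 / 0.03567 = 1.8452
β_P = Σ w_i β_i = 0.37×-0.0387 + 0.25×0.6041 + 0.33×1.1993 + 0.05×1.8452 = 0.6247
E(R_P) = R_f + β_P × MRP = 3.28% + 0.6247 × 5.01% = 6.41%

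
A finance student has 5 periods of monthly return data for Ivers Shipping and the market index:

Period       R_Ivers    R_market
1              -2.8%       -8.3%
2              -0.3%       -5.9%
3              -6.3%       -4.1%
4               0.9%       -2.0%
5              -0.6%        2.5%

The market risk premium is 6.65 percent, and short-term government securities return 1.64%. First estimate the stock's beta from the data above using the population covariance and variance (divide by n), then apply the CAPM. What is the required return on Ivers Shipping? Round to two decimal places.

Mean R_i = (-2.8 − 0.3 − 6.3 + 0.9 − 0.6) / 5 = -1.8200%
Mean R_m = (-8.3 − 5.9 − 4.1 − 2.0 + 2.5) / 5 = -3.5600%
Σ(R_i − R̄_i)(R_m − R̄_m) = 15.1440  ⇒  Cov = 15.1440 / 5 = 3.0288
Σ(R_m − R̄_m)² = 67.3920  ⇒  Var(R_m) = 67.3920 / 5 = 13.4784
β = Cov / Var(R_m) = 3.0288 / 13.4784 = 0.2247
E(R) = R_f + β × MRP = 1.64% + 0.2247 × 6.65% = 3.13%

3.13%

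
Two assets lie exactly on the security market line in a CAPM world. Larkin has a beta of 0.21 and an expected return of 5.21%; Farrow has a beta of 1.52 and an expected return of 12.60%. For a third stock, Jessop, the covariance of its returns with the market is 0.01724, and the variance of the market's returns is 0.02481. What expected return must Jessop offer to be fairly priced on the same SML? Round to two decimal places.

MRP = (12.60% − 5.21%) / (1.52 − 0.21) = 5.6412%
R_f = 5.21% − 0.21 × 5.6412% = 4.0253%
β_Jessop = Cov / Var(R_m) = 0.01724 / 0.02481 = 0.6949
E(R_Jessop) = R_f + β × MRP = 4.0253% + 0.6949 × 5.6412% = 7.95%

7.95%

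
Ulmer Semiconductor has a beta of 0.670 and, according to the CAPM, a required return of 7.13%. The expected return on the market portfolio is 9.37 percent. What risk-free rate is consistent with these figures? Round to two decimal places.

E(R) = R_f + β(E(R_m) − R_f) = R_f(1 − β) + β·E(R_m)
7.13% = R_f × (1 − 0.670) + 0.670 × 9.37%
7.13% = R_f × 0.330 + 6.27790%
R_f = (7.13% − 6.27790%) / 0.330 = 2.58%

2.58%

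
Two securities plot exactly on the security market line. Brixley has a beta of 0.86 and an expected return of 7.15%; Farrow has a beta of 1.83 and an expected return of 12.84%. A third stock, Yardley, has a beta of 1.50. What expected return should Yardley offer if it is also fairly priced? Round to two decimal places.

MRP (SML slope) = (12.84% − 7.15%) / (1.83 − 0.86) = 5.69% / 0.97 = 5.8660%
R_f (intercept) = 7.15% − 0.86 × 5.8660% = 2.1052%
E(R_Yardley) = R_f + β × MRP = 2.1052% + 1.50 × 5.8660% = 10.90%

10.90%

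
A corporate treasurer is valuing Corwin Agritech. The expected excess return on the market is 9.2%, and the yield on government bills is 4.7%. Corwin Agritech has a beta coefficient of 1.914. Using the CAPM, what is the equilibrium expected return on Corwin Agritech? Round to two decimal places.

E(R) = R_f + β × MRP = 4.7% + 1.914 × 9.2% = 22.31%

22.31%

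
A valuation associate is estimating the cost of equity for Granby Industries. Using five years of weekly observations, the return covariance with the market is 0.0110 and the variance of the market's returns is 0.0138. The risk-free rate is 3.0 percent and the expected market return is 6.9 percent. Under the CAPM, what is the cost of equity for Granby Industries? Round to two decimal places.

β = Cov(R_i, R_m) / Var(R_m) = 0.0110 / 0.0138 = 0.7971
MRP = 6.9% − 3.0% = 3.90%
E(R) = R_f + β × MRP = 3.0% + 0.7971 × 3.9% = 6.11%

6.11%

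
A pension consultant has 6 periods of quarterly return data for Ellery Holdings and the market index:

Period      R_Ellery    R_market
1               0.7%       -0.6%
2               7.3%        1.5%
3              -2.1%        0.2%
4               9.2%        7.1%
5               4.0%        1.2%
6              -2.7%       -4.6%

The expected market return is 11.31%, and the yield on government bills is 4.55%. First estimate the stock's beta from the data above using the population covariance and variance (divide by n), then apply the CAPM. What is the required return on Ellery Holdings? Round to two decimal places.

Mean R_i = (0.7 + 7.3 − 2.1 + 9.2 + 4.0 − 2.7) / 6 = 2.7333%
Mean R_m = (-0.6 + 1.5 + 0.2 + 7.1 + 1.2 − 4.6) / 6 = 0.8000%
Σ(R_i − R̄_i)(R_m − R̄_m) = 79.5300  ⇒  Cov = 79.5300 / 6 = 13.2550
Σ(R_m − R̄_m)² = 71.8200  ⇒  Var(R_m) = 71.8200 / 6 = 11.9700
β = Cov / Var(R_m) = 13.2550 / 11.9700 = 1.1074
MRP = 11.31% − 4.55% = 6.76%
E(R) = R_f + β × MRP = 4.55% + 1.1074 × 6.76% = 12.04%

12.04%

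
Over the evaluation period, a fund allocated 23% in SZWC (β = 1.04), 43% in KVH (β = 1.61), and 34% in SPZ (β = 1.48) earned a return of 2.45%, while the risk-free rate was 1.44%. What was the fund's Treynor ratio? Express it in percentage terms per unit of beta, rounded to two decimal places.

0.70%

β_P = 0.23×1.04 + 0.43×1.61 + 0.34×1.48 = 1.4347
Treynor = (R_P − R_f) / β_P = (2.45% − 1.44%) / 1.4347 = 1.01% / 1.4347 = 0.70%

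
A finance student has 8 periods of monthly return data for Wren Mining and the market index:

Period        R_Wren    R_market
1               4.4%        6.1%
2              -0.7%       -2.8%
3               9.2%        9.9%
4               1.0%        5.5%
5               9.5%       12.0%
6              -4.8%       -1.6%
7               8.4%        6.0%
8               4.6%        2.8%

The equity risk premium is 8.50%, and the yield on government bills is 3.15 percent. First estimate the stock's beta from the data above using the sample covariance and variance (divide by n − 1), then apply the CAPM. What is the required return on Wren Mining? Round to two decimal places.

10.56%

Mean R_i = (4.4 − 0.7 + 9.2 + 1.0 + 9.5 − 4.8 + 8.4 + 4.6) / 8 = 3.9500%
Mean R_m = (6.1 − 2.8 + 9.9 + 5.5 + 12.0 − 1.6 + 6.0 + 2.8) / 8 = 4.7375%
Σ(R_i − R̄_i)(R_m − R̄_m) = 160.6350  ⇒  Cov = 160.6350 / 7 = 22.9479
Σ(R_m − R̄_m)² = 184.1588  ⇒  Var(R_m) = 184.1588 / 7 = 26.3084
β = Cov / Var(R_m) = 22.9479 / 26.3084 = 0.8723
E(R) = R_f + β × MRP = 3.15% + 0.8723 × 8.50% = 10.56%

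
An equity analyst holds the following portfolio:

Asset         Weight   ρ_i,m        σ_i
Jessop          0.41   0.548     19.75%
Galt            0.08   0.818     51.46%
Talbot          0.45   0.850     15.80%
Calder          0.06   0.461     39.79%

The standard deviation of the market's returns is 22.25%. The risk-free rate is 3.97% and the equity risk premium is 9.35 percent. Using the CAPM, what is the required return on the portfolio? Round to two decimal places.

β_Jessop = 0.548 × 19.75% / 22.25% = 0.4864
β_Galt = 0.818 × 51.46% / 22.25% = 1.8919
β_Talbot = 0.850 × 15.80% / 22.25% = 0.6036
β_Calder = 0.461 × 39.79% / 22.25% = 0.8244
β_P = Σ w_i β_i = 0.41×0.4864 + 0.08×1.8919 + 0.45×0.6036 + 0.06×0.8244 = 0.6719
E(R_P) = R_f + β_P × MRP = 3.97% + 0.6719 × 9.35% = 10.25%

10.25%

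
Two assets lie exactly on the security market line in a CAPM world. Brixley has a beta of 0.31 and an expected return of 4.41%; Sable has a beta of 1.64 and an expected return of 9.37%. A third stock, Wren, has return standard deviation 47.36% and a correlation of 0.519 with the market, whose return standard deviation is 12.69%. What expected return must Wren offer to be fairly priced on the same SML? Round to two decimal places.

10.48%

MRP = (9.37% − 4.41%) / (1.64 − 0.31) = 3.7293%
R_f = 4.41% − 0.31 × 3.7293% = 3.2539%
β_Wren = ρ·σ_i/σ_m = 0.519 × 47.36 / 12.69 = 1.9369
E(R_Wren) = R_f + β × MRP = 3.2539% + 1.9369 × 3.7293% = 10.48%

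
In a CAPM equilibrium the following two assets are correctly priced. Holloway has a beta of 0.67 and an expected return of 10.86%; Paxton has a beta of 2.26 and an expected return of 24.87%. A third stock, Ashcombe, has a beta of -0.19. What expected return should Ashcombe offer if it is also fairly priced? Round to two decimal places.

3.28%

MRP (SML slope) = (24.87% − 10.86%) / (2.26 − 0.67) = 14.01% / 1.59 = 8.8113%
R_f (intercept) = 10.86% − 0.67 × 8.8113% = 4.9564%
E(R_Ashcombe) = R_f + β × MRP = 4.9564% + -0.19 × 8.8113% = 3.28%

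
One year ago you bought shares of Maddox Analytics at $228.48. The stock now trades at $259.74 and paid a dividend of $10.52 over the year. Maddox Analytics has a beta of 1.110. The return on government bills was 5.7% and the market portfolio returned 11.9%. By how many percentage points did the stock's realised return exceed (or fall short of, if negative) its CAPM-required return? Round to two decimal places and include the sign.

Realised HPR = (P1 + D1 − P0) / P0 = (259.74 + 10.52 − 228.48) / 228.48 = 41.78 / 228.48 = 18.2861%
MRP = 11.9% − 5.7% = 6.20%
CAPM required = R_f + β·MRP = 5.7% + 1.110 × 6.2% = 12.5820%
α = realised − required = 18.2861% − 12.5820% = +5.70%

+5.70%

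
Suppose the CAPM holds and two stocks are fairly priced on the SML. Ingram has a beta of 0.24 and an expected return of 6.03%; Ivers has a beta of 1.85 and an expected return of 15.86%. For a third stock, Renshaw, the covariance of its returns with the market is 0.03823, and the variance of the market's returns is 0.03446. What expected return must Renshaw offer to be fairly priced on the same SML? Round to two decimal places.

11.34%

MRP = (15.86% − 6.03%) / (1.85 − 0.24) = 6.1056%
R_f = 6.03% − 0.24 × 6.1056% = 4.5647%
β_Renshaw = Cov / Var(R_m) = 0.03823 / 0.03446 = 1.1094
E(R_Renshaw) = R_f + β × MRP = 4.5647% + 1.1094 × 6.1056% = 11.34%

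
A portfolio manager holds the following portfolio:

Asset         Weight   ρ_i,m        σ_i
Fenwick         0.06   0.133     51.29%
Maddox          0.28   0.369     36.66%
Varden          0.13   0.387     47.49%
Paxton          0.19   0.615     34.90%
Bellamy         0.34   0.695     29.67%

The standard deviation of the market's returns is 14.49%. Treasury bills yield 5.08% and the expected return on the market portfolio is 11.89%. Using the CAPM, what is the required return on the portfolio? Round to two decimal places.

13.39%

β_Fenwick = 0.133 × 51.29% / 14.49% = 0.4708
β_Maddox = 0.369 × 36.66% / 14.49% = 0.9336
β_Varden = 0.387 × 47.49% / 14.49% = 1.2684
β_Paxton = 0.615 × 34.90% / 14.49% = 1.4813
β_Bellamy = 0.695 × 29.67% / 14.49% = 1.4231
β_P = Σ w_i β_i = 0.06×0.4708 + 0.28×0.9336 + 0.13×1.2684 + 0.19×1.4813 + 0.34×1.4231 = 1.2198
MRP = 11.89% − 5.08% = 6.81%
E(R_P) = R_f + β_P × MRP = 5.08% + 1.2198 × 6.81% = 13.39%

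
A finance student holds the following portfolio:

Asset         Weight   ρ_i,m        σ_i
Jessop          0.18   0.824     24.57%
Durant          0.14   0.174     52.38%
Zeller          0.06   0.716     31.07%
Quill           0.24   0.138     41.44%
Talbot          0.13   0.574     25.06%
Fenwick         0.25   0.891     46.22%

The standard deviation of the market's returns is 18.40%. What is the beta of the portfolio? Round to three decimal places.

1.076

β_Jessop = 0.824 × 24.57% / 18.40% = 1.1003
β_Durant = 0.174 × 52.38% / 18.40% = 0.4953
β_Zeller = 0.716 × 31.07% / 18.40% = 1.2090
β_Quill = 0.138 × 41.44% / 18.40% = 0.3108
β_Talbot = 0.574 × 25.06% / 18.40% = 0.7818
β_Fenwick = 0.891 × 46.22% / 18.40% = 2.2382
β_P = Σ w_i β_i = 0.18×1.1003 + 0.14×0.4953 + 0.06×1.2090 + 0.24×0.3108 + 0.13×0.7818 + 0.25×2.2382 = 1.0757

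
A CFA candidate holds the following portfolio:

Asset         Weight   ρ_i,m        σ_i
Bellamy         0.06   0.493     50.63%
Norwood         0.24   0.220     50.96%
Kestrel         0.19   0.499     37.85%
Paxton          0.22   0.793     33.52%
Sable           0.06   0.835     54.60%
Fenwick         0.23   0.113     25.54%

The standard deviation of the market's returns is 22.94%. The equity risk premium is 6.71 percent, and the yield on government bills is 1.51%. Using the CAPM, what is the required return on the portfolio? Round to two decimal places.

6.49%

β_Bellamy = 0.493 × 50.63% / 22.94% = 1.0881
β_Norwood = 0.220 × 50.96% / 22.94% = 0.4887
β_Kestrel = 0.499 × 37.85% / 22.94% = 0.8233
β_Paxton = 0.793 × 33.52% / 22.94% = 1.1587
β_Sable = 0.835 × 54.60% / 22.94% = 1.9874
β_Fenwick = 0.113 × 25.54% / 22.94% = 0.1258
β_P = Σ w_i β_i = 0.06×1.0881 + 0.24×0.4887 + 0.19×0.8233 + 0.22×1.1587 + 0.06×1.9874 + 0.23×0.1258 = 0.7421
E(R_P) = R_f + β_P × MRP = 1.51% + 0.7421 × 6.71% = 6.49%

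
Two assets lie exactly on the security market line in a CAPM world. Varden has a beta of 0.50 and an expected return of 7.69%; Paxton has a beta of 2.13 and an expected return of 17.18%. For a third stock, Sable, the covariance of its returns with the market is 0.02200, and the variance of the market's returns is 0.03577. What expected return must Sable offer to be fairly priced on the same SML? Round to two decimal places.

8.36%

MRP = (17.18% − 7.69%) / (2.13 − 0.50) = 5.8221%
R_f = 7.69% − 0.50 × 5.8221% = 4.7790%
β_Sable = Cov / Var(R_m) = 0.02200 / 0.03577 = 0.6150
E(R_Sable) = R_f + β × MRP = 4.7790% + 0.6150 × 5.8221% = 8.36%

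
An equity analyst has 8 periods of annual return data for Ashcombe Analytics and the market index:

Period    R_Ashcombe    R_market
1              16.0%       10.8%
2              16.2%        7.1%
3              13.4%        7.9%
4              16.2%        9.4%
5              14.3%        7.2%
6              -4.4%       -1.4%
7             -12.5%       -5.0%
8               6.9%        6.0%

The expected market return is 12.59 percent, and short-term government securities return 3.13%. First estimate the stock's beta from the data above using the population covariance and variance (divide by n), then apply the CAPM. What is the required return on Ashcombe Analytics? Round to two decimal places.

Mean R_i = (16.0 + 16.2 + 13.4 + 16.2 + 14.3 − 4.4 − 12.5 + 6.9) / 8 = 8.2625%
Mean R_m = (10.8 + 7.1 + 7.9 + 9.4 + 7.2 − 1.4 − 5.0 + 6.0) / 8 = 5.2500%
Σ(R_i − R̄_i)(R_m − R̄_m) = 411.9550  ⇒  Cov = 411.9550 / 8 = 51.4944
Σ(R_m − R̄_m)² = 212.1200  ⇒  Var(R_m) = 212.1200 / 8 = 26.5150
β = Cov / Var(R_m) = 51.4944 / 26.5150 = 1.9421
MRP = 12.59% − 3.13% = 9.46%
E(R) = R_f + β × MRP = 3.13% + 1.9421 × 9.46% = 21.50%

21.50%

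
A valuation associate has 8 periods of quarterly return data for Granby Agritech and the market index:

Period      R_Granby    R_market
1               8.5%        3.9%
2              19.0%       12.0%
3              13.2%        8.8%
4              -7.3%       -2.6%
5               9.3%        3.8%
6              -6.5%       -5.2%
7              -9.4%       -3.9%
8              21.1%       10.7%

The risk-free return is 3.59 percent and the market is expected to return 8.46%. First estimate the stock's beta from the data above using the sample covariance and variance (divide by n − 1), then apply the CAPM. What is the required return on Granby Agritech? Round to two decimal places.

Mean R_i = (8.5 + 19.0 + 13.2 − 7.3 + 9.3 − 6.5 − 9.4 + 21.1) / 8 = 5.9875%
Mean R_m = (3.9 + 12.0 + 8.8 − 2.6 + 3.8 − 5.2 − 3.9 + 10.7) / 8 = 3.4375%
Σ(R_i − R̄_i)(R_m − R̄_m) = 563.2038  ⇒  Cov = 563.2038 / 7 = 80.4577
Σ(R_m − R̄_m)² = 320.0588  ⇒  Var(R_m) = 320.0588 / 7 = 45.7227
β = Cov / Var(R_m) = 80.4577 / 45.7227 = 1.7597
MRP = 8.46% − 3.59% = 4.87%
E(R) = R_f + β × MRP = 3.59% + 1.7597 × 4.87% = 12.16%

12.16%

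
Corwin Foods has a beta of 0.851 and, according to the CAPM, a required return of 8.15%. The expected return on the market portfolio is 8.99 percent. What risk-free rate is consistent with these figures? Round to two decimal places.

3.35%

E(R) = R_f + β(E(R_m) − R_f) = R_f(1 − β) + β·E(R_m)
8.15% = R_f × (1 − 0.851) + 0.851 × 8.99%
8.15% = R_f × 0.149 + 7.65049%
R_f = (8.15% − 7.65049%) / 0.149 = 3.35%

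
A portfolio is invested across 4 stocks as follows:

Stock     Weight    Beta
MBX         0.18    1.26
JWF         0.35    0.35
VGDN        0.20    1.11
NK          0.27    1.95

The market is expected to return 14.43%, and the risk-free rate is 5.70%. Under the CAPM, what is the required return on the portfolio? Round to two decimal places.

15.28%

β_P = Σ w_i β_i = 0.18×1.26 + 0.35×0.35 + 0.20×1.11 + 0.27×1.95 = 1.0978
MRP = 14.43% − 5.70% = 8.73%
E(R_P) = R_f + β_P × MRP = 5.70% + 1.0978 × 8.73% = 15.28%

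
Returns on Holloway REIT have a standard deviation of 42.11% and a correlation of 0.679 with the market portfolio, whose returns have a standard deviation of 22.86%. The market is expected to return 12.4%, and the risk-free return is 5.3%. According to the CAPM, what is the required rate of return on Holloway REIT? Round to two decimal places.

14.18%

β = ρ × σ_i / σ_m = 0.679 × 42.11% / 22.86% = 1.2508
MRP = 12.4% − 5.3% = 7.10%
E(R) = 5.3% + 1.2508 × 7.1% = 14.18%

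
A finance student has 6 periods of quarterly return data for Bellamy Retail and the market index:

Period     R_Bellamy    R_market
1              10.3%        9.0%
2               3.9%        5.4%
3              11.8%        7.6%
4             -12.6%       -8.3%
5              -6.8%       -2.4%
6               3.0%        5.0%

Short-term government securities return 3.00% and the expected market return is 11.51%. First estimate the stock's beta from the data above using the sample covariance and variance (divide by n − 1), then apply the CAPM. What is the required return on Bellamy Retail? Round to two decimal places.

Mean R_i = (10.3 + 3.9 + 11.8 − 12.6 − 6.8 + 3.0) / 6 = 1.6000%
Mean R_m = (9.0 + 5.4 + 7.6 − 8.3 − 2.4 + 5.0) / 6 = 2.7167%
Σ(R_i − R̄_i)(R_m − R̄_m) = 313.2600  ⇒  Cov = 313.2600 / 5 = 62.6520
Σ(R_m − R̄_m)² = 223.2883  ⇒  Var(R_m) = 223.2883 / 5 = 44.6577
β = Cov / Var(R_m) = 62.6520 / 44.6577 = 1.4029
MRP = 11.51% − 3.00% = 8.51%
E(R) = R_f + β × MRP = 3.00% + 1.4029 × 8.51% = 14.94%

14.94%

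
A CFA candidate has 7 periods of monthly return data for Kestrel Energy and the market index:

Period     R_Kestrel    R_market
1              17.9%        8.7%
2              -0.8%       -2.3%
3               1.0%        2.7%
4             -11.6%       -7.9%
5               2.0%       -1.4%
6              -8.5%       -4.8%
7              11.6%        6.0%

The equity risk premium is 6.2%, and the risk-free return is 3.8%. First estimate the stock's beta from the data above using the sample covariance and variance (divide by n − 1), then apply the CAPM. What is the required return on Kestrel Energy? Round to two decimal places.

Mean R_i = (17.9 − 0.8 + 1.0 − 11.6 + 2.0 − 8.5 + 11.6) / 7 = 1.6571%
Mean R_m = (8.7 − 2.3 + 2.7 − 7.9 − 1.4 − 4.8 + 6.0) / 7 = 0.1429%
Σ(R_i − R̄_i)(R_m − R̄_m) = 357.8529  ⇒  Cov = 357.8529 / 6 = 59.6422
Σ(R_m − R̄_m)² = 211.5371  ⇒  Var(R_m) = 211.5371 / 6 = 35.2562
β = Cov / Var(R_m) = 59.6422 / 35.2562 = 1.6917
E(R) = R_f + β × MRP = 3.8% + 1.6917 × 6.2% = 14.29%

14.29%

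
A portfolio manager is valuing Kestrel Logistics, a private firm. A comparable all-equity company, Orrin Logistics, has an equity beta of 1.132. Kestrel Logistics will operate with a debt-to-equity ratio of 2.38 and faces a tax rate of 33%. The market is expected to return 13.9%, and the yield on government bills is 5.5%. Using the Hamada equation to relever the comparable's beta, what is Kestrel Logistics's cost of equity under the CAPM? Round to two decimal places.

β_L = β_U × [1 + (1 − t)(D/E)] = 1.132 × [1 + (1 − 0.33) × 2.38]
    = 1.132 × [1 + 0.67 × 2.38] = 1.132 × 2.5946 = 2.9371
MRP = 13.9% − 5.5% = 8.40%
E(R) = R_f + β_L × MRP = 5.5% + 2.9371 × 8.4% = 30.17%

30.17%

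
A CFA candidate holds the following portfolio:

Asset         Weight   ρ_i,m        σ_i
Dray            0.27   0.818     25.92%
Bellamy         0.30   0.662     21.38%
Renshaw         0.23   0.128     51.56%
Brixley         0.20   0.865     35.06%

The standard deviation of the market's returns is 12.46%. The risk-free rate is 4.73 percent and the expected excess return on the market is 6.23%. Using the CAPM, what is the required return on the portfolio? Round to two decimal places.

β_Dray = 0.818 × 25.92% / 12.46% = 1.7017
β_Bellamy = 0.662 × 21.38% / 12.46% = 1.1359
β_Renshaw = 0.128 × 51.56% / 12.46% = 0.5297
β_Brixley = 0.865 × 35.06% / 12.46% = 2.4339
β_P = Σ w_i β_i = 0.27×1.7017 + 0.30×1.1359 + 0.23×0.5297 + 0.20×2.4339 = 1.4088
E(R_P) = R_f + β_P × MRP = 4.73% + 1.4088 × 6.23% = 13.51%

13.51%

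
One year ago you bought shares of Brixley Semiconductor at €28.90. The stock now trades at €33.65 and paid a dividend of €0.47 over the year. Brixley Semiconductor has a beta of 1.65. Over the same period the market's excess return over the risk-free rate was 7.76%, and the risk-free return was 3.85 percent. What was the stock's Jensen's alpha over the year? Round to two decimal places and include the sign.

+1.41%

Realised HPR = (P1 + D1 − P0) / P0 = (33.65 + 0.47 − 28.90) / 28.90 = 5.22 / 28.90 = 18.0623%
CAPM required = R_f + β·MRP = 3.85% + 1.65 × 7.76% = 16.6540%
α = realised − required = 18.0623% − 16.6540% = +1.41%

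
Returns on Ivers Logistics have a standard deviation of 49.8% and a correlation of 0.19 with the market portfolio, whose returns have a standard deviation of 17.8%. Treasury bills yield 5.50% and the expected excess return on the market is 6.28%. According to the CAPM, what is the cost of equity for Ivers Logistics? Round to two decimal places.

8.84%

β = ρ × σ_i / σ_m = 0.19 × 49.8% / 17.8% = 0.5316
E(R) = 5.50% + 0.5316 × 6.28% = 8.84%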